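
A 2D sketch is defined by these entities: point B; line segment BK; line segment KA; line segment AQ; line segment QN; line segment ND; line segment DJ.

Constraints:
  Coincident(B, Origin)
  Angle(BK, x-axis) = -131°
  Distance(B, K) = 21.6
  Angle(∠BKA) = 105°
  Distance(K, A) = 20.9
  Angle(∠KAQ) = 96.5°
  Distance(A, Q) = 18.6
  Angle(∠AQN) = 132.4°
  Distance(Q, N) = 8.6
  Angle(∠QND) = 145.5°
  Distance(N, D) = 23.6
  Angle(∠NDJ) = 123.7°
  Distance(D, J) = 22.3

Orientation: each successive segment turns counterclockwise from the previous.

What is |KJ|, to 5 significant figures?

27.251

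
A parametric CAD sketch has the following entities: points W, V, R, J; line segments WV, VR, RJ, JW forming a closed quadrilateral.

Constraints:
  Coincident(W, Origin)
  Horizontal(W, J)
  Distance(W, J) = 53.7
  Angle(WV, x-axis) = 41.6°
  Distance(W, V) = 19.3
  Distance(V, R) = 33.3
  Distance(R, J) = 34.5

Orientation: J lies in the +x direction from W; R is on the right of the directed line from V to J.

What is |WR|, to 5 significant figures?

31.136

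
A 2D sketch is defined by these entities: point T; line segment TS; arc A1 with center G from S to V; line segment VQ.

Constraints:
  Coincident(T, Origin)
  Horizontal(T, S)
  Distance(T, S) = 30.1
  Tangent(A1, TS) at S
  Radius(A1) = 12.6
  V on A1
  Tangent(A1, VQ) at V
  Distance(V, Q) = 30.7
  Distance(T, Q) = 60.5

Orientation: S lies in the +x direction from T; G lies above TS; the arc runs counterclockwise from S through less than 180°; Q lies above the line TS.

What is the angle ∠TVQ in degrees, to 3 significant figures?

105°

T is at the origin; T and S share the same y with |TS| = 30.1 and S on the +x side, so S = (30.1, 0.00). The tangent condition forces GS to be normal to TS, so G = S + (0, 12.6) = (30.1, 12.6). Since GV ⟂ VQ (tangency), |GQ| = √(12.6² + 30.7²) = 33.2 regardless of where V sits on A1. So Q lies on both circle(T, 60.5) and circle(G, 33.2); the above-TS intersection is Q = (41.9, 43.6). V is the foot of the tangent from Q: V = (42.7, 12.9).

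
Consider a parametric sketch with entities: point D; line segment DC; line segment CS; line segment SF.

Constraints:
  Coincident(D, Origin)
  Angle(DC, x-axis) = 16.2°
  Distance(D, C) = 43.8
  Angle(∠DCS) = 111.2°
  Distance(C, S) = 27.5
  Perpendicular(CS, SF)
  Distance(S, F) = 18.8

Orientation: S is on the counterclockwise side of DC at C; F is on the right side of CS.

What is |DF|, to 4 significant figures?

73.72

D is at the origin; DC runs at 16.2° with length 43.8, so C = 43.8·(cos 16.2°, sin 16.2°) = (42.06, 12.22). ∠DCS = 111.2°, so CS runs at 16.2° + (180° − 111.2°) = 85.00° from the x-axis; with |CS| = 27.5, S = C + 27.5·(cos 85.00°, sin 85.00°) = (44.46, 39.62). The perpendicularity gives SF at right angles to CS; with |SF| = 18.8 on the right of CS, F = S + 18.8·(0.9962, -0.08716) = (63.19, 37.98). Then |DF| = |F − D| = 73.72.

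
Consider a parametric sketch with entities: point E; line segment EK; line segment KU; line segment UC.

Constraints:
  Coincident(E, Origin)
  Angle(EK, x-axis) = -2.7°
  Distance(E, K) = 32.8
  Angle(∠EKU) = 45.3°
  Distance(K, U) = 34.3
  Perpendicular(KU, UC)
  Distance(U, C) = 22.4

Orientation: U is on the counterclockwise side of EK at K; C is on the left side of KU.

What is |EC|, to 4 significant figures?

11.27

∠EKU = 45.3°, so KU runs at -2.7° + (180° − 45.3°) = 132.0° from the x-axis; with |KU| = 34.3, U = K + 34.3·(cos 132.0°, sin 132.0°) = (9.812, 23.94). KU ⟂ UC; with |UC| = 22.4 on the left of KU, C = U + 22.4·(-0.7431, -0.6691) = (-6.834, 8.956). Then |EC| = |C − E| = 11.27.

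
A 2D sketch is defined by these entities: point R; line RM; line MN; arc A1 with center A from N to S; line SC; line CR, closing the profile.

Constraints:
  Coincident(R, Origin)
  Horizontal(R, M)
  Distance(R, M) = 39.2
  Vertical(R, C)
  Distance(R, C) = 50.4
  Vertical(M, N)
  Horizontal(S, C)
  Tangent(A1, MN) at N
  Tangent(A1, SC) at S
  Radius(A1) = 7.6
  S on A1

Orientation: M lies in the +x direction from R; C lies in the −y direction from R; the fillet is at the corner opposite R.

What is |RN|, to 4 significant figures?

58.04

R is at the origin; R and M share the same y with |RM| = 39.2 and M on the +x side, so M = (39.20, 0.000). RC is vertical with |RC| = 50.4 and C on the −y side, so C = (0.000, -50.40). The virtual corner opposite R is at (39.20, -50.40). The tangent condition forces AN to be normal to MN and tangency of A1 to SC means the radius AS is perpendicular to SC, with radius 7.6, so the center A sits 7.6 in from both sides at A = (31.60, -42.80). That places the tangent points at N = (39.20, -42.80) on MN and S = (31.60, -50.40) on SC. Then |RN| = |N − R| = 58.04.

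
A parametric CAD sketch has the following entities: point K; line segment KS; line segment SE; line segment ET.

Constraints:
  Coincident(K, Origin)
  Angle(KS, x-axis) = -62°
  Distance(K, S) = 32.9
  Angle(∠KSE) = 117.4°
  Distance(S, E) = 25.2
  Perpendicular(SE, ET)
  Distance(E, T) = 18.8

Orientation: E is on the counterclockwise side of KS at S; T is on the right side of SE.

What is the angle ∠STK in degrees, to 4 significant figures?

13.24°

K is at the origin; KS runs at -62.0° with length 32.9, so S = 32.9·(cos -62.0°, sin -62.0°) = (15.45, -29.05). ∠KSE = 117.4°, so SE runs at -62.0° + (180° − 117.4°) = 0.6000° from the x-axis; with |SE| = 25.2, E = S + 25.2·(cos 0.6000°, sin 0.6000°) = (40.64, -28.79). The perpendicularity gives ET at right angles to SE; with |ET| = 18.8 on the right of SE, T = E + 18.8·(0.01047, -0.9999) = (40.84, -47.58). Then cos ∠STK = TS·TK / (|TS||TK|), giving 13.24°.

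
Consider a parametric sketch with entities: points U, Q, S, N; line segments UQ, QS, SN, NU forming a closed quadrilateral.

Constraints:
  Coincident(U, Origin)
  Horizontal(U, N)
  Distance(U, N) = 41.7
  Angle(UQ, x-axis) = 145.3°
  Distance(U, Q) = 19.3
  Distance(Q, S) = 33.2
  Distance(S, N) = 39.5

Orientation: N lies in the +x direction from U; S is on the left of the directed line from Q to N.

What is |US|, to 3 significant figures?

30.2

U is at the origin; U and N share the same y with |UN| = 41.7 and N in +x, so N = (41.7, 0). UQ runs at 145.3° with |UQ| = 19.3, so Q = (-15.9, 11.0). S is determined by |QS| = 33.2 and |SN| = 39.5 together: it lies at the intersection of circle(Q, 33.2) and circle(N, 39.5). With |QN| = 58.6, the foot of the radical line on QN is 25.4 from Q and the perpendicular offset is √(33.2² − 25.4²) = 21.4. Taking the left-of-QN solution: S = (13.1, 27.2).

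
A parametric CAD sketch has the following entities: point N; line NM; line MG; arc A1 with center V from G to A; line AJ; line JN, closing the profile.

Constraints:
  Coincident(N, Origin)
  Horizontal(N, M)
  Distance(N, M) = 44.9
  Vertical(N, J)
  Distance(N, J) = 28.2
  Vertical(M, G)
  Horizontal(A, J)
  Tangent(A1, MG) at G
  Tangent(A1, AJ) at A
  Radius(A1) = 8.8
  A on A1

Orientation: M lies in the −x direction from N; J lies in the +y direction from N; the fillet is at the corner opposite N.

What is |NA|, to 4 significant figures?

45.81

N is at the origin; N and M share the same y with |NM| = 44.9 and M on the −x side, so M = (-44.90, 0.000). N and J share the same x with |NJ| = 28.2 and J on the +y side, so J = (0.000, 28.20). The virtual corner opposite N is at (-44.90, 28.20). Tangency of A1 to MG means the radius VG is perpendicular to MG and since A1 is tangent to AJ there, VA ⟂ AJ, with radius 8.8, so the center V sits 8.8 in from both sides at V = (-36.10, 19.40). That places the tangent points at G = (-44.90, 19.40) on MG and A = (-36.10, 28.20) on AJ. Then |NA| = |A − N| = 45.81.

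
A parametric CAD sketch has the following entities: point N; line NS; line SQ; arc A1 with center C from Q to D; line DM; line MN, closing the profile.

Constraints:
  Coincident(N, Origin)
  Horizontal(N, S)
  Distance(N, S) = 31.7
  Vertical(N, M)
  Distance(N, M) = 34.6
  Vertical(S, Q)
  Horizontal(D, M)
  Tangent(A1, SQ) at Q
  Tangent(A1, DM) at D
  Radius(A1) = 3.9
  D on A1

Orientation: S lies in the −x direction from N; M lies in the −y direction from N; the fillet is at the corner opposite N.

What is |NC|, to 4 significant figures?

41.42

N and M share the same x with |NM| = 34.6 and M on the −y side, so M = (0.000, -34.60). The virtual corner opposite N is at (-31.70, -34.60). Since A1 is tangent to SQ there, CQ ⟂ SQ and A1 meets DM tangentially, so CD is at right angles to DM, with radius 3.9, so the center C sits 3.9 in from both sides at C = (-27.80, -30.70). Then |NC| = |C − N| = 41.42.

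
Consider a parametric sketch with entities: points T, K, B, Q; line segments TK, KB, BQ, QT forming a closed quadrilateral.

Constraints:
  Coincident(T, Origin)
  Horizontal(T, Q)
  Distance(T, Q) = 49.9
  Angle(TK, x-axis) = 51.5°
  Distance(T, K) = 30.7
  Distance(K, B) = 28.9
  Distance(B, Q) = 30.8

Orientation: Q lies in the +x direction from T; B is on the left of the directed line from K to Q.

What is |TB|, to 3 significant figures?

56.3

Checks: |KB| = 28.90 ✓; |BQ| = 30.80 ✓.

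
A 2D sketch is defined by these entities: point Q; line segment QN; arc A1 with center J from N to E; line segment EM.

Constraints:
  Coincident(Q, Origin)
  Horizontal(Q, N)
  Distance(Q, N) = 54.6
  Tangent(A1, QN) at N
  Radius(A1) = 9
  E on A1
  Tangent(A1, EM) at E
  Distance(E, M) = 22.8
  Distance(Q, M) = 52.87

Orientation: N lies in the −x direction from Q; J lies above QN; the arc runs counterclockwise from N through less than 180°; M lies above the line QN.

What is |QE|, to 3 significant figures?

46.4

Q is at the origin; QN is horizontal with |QN| = 54.6 and N on the −x side, so N = (-54.6, 0.00). Tangency of A1 to QN means the radius JN is perpendicular to QN, so J = N + (0, 9) = (-54.6, 9.00). Since JE ⟂ EM (tangency), |JM| = √(9.0² + 22.8²) = 24.5 regardless of where E sits on A1. So M lies on both circle(Q, 52.87) and circle(J, 24.5); the above-QN intersection is M = (-43.1, 30.6). E is the foot of the tangent from M: E = (-45.7, 7.99).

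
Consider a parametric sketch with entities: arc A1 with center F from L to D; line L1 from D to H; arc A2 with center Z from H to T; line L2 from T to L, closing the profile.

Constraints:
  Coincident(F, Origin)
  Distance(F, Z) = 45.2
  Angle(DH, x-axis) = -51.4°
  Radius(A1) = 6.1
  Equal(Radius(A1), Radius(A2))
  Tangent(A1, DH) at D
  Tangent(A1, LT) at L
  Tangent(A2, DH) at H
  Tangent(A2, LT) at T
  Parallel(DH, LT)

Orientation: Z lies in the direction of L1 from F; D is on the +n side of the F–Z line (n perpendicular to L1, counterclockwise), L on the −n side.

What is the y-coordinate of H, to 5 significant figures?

-31.519

The slot axis is L1's direction at -51.4°, so u = (cos -51.4°, sin -51.4°) = (0.62388, -0.78152) and n = (−sin -51.4°, cos -51.4°) = (0.78152, 0.62388). F is at the origin and Z lies 45.2 along u from F, so Z = 45.2·u = (28.199, -35.325). Tangency of A1 to both parallel lines with radius 6.1 puts D and L at F ± 6.1·n: D = (4.7673, 3.8057), L = (-4.7673, -3.8057). Equal radii place H and T the same way about Z: H = Z + 6.1·n = (32.967, -31.519), T = Z − 6.1·n = (23.432, -39.130). So H.y = -31.519.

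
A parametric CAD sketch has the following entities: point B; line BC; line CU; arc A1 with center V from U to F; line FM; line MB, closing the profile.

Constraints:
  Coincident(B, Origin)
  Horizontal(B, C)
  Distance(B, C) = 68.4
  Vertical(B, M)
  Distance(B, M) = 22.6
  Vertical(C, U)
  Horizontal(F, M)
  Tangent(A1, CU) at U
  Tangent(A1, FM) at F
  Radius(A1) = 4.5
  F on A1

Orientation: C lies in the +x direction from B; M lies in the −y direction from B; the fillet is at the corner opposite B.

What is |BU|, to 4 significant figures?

70.75

The virtual corner opposite B is at (68.40, -22.60). Since A1 is tangent to CU there, VU ⟂ CU and the tangent condition forces VF to be normal to FM, with radius 4.5, so the center V sits 4.5 in from both sides at V = (63.90, -18.10). That places the tangent points at U = (68.40, -18.10) on CU and F = (63.90, -22.60) on FM. Then |BU| = |U − B| = 70.75.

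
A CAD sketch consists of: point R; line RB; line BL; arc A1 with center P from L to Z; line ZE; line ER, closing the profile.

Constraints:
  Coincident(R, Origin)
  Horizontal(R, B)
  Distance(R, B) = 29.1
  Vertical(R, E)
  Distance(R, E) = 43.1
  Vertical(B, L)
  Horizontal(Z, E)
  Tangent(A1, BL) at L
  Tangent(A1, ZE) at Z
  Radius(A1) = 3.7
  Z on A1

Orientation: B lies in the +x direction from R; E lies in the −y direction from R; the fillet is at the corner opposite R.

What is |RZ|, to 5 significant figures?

50.028

The virtual corner opposite R is at (29.100, -43.100). Tangency of A1 to BL means the radius PL is perpendicular to BL and A1 meets ZE tangentially, so PZ is at right angles to ZE, with radius 3.7, so the center P sits 3.7 in from both sides at P = (25.400, -39.400). That places the tangent points at L = (29.100, -39.400) on BL and Z = (25.400, -43.100) on ZE. Then |RZ| = |Z − R| = 50.028.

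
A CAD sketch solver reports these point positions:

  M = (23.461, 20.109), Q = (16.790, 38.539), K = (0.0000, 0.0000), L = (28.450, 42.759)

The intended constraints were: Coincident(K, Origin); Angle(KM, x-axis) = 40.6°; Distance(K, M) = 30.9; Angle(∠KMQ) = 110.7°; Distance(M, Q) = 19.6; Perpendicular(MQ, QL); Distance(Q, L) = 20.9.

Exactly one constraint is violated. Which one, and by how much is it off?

Distance(Q, L) = 20.9 — off by 8.50.

K = (0.00, 0.00) ✓; KM at 40.60° ✓; |KM| = 30.90 ✓; ∠KMQ = 110.7° ✓; |MQ| = 19.60 ✓; ∠(MQ, QL) = 90.00° ✓; |QL| = 12.40 ✗.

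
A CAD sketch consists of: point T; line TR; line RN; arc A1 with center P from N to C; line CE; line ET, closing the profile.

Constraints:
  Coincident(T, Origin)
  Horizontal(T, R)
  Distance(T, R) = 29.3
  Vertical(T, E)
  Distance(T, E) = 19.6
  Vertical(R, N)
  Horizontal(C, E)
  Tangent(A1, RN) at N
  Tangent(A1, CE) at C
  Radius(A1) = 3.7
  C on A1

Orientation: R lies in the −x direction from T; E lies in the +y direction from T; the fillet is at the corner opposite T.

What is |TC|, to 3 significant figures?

32.2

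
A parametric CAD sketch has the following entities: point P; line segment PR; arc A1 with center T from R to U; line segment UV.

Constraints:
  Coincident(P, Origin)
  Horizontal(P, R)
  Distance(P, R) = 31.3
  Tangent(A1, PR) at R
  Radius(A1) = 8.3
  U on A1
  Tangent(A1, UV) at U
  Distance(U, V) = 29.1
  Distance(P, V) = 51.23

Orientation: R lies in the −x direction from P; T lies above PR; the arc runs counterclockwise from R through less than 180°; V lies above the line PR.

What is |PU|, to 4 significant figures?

26.09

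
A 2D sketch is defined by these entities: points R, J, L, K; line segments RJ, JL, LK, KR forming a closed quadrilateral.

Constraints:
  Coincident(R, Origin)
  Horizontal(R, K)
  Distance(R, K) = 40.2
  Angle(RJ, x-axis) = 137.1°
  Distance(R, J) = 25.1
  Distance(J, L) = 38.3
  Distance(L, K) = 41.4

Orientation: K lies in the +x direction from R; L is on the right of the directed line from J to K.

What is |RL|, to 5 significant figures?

15.568

R is at the origin; RK is horizontal with |RK| = 40.2 and K in +x, so K = (40.2, 0). RJ runs at 137.1° with |RJ| = 25.1, so J = (-18.387, 17.086). L is determined by |JL| = 38.3 and |LK| = 41.4 together: it lies at the intersection of circle(J, 38.3) and circle(K, 41.4). With |JK| = 61.027, the foot of the radical line on JK is 28.489 from J and the perpendicular offset is √(38.3² − 28.489²) = 25.598. Taking the right-of-JK solution: L = (1.7966, -15.464).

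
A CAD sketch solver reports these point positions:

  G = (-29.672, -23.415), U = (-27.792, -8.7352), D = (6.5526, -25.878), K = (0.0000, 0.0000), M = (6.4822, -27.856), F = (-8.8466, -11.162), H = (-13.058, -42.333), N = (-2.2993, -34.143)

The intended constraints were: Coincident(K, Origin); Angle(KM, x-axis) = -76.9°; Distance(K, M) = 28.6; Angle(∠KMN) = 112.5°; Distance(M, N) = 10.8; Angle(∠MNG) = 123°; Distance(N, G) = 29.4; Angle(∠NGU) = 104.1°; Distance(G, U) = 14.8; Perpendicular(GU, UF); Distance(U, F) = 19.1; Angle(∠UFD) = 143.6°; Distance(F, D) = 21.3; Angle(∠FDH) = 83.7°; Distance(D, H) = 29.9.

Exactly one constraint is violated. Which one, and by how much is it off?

Distance(D, H) = 29.9 — off by 4.30.

K = (0.00, 0.00) ✓; KM at -76.90° ✓; |KM| = 28.60 ✓; ∠KMN = 112.5° ✓; |MN| = 10.80 ✓; ∠MNG = 123.0° ✓; |NG| = 29.40 ✓; ∠NGU = 104.1° ✓; |GU| = 14.80 ✓; ∠(GU, UF) = 90.00° ✓; |UF| = 19.10 ✓; ∠UFD = 143.6° ✓; |FD| = 21.30 ✓; ∠FDH = 83.70° ✓; |DH| = 25.60 ✗.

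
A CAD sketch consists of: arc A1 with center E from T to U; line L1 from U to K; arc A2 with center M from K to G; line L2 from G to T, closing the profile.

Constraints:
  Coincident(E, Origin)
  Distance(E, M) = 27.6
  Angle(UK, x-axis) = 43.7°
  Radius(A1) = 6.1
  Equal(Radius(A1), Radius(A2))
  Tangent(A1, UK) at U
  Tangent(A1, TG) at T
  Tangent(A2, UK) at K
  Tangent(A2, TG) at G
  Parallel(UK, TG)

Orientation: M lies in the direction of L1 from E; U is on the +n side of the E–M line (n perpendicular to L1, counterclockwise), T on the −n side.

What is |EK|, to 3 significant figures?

28.3

The slot axis is L1's direction at 43.7°, so u = (cos 43.7°, sin 43.7°) = (0.723, 0.691) and n = (−sin 43.7°, cos 43.7°) = (-0.691, 0.723). E is at the origin and M lies 27.6 along u from E, so M = 27.6·u = (20.0, 19.1). Tangency of A1 to both parallel lines with radius 6.1 puts U and T at E ± 6.1·n: U = (-4.21, 4.41), T = (4.21, -4.41). Equal radii place K and G the same way about M: K = M + 6.1·n = (15.7, 23.5), G = M − 6.1·n = (24.2, 14.7). Then |EK| = |K − E| = 28.3.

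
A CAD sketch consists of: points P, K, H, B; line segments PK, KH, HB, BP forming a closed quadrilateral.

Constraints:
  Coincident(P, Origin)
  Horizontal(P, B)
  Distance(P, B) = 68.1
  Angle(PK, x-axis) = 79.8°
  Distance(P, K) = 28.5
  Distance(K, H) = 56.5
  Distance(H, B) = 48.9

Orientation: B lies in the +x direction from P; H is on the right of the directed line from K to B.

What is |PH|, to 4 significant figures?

35.57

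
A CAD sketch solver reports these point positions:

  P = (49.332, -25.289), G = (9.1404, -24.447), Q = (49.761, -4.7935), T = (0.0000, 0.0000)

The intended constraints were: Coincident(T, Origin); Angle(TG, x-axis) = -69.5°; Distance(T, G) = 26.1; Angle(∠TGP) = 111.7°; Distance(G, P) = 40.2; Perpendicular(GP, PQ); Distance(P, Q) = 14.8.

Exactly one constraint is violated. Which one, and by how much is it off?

Distance(P, Q) = 14.8 — off by 5.70.

T = (0.00, 0.00) ✓; TG at -69.50° ✓; |TG| = 26.10 ✓; ∠TGP = 111.7° ✓; |GP| = 40.20 ✓; ∠(GP, PQ) = 90.00° ✓; |PQ| = 20.50 ✗.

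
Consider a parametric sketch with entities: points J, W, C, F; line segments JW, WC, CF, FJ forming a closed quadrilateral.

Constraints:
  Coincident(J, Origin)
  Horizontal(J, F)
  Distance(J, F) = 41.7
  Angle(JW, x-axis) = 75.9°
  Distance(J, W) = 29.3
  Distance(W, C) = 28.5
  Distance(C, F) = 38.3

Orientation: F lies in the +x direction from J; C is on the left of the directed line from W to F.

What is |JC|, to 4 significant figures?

50.74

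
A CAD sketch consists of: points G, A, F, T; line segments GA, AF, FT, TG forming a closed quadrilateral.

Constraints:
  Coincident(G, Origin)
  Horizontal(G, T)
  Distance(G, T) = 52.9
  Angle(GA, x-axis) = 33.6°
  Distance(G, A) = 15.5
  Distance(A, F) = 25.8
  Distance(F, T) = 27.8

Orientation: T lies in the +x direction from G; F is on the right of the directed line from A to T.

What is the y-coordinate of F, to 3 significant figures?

-12.4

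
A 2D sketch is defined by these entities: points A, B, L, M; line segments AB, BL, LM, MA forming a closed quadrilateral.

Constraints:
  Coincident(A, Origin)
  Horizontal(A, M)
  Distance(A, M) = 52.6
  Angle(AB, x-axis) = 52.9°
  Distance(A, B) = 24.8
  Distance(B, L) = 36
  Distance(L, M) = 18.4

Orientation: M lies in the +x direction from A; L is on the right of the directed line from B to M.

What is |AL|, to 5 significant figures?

37.657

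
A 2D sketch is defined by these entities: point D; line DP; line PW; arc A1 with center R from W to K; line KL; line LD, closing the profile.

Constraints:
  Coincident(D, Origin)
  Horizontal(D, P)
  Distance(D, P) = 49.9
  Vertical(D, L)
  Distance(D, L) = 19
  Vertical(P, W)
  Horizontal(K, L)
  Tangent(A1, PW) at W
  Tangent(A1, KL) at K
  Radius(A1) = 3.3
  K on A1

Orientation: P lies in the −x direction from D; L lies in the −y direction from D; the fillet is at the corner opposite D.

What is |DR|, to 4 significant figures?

49.17

DL is vertical with |DL| = 19.0 and L on the −y side, so L = (0.000, -19.00). The virtual corner opposite D is at (-49.90, -19.00). Since A1 is tangent to PW there, RW ⟂ PW and tangency of A1 to KL means the radius RK is perpendicular to KL, with radius 3.3, so the center R sits 3.3 in from both sides at R = (-46.60, -15.70). Then |DR| = |R − D| = 49.17.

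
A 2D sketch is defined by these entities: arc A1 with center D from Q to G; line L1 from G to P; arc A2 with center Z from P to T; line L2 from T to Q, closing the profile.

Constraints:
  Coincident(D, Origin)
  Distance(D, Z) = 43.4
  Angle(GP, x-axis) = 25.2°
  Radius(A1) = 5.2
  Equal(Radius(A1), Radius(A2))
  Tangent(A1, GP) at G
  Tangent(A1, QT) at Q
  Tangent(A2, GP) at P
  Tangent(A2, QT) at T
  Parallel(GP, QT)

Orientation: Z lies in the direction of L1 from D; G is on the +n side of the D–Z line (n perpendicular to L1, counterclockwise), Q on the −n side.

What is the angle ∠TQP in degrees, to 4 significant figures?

13.48°

The slot axis is L1's direction at 25.2°, so u = (cos 25.2°, sin 25.2°) = (0.9048, 0.4258) and n = (−sin 25.2°, cos 25.2°) = (-0.4258, 0.9048). D is at the origin and Z lies 43.4 along u from D, so Z = 43.4·u = (39.27, 18.48). Tangency of A1 to both parallel lines with radius 5.2 puts G and Q at D ± 5.2·n: G = (-2.214, 4.705), Q = (2.214, -4.705). Equal radii place P and T the same way about Z: P = Z + 5.2·n = (37.06, 23.18), T = Z − 5.2·n = (41.48, 13.77). Then cos ∠TQP = QT·QP / (|QT||QP|), giving 13.48°.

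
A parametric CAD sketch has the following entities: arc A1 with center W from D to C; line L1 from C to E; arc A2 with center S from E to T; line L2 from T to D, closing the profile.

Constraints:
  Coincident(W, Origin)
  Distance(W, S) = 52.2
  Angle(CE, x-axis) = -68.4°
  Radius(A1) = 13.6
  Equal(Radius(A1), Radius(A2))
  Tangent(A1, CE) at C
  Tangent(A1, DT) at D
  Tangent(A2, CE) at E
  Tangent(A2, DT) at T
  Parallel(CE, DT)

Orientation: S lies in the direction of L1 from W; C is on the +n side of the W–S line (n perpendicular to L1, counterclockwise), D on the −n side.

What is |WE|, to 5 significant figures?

53.943

Tangency of A1 to both parallel lines with radius 13.6 puts C and D at W ± 13.6·n: C = (12.645, 5.0065), D = (-12.645, -5.0065). Equal radii place E and T the same way about S: E = S + 13.6·n = (31.861, -43.528), T = S − 13.6·n = (6.5711, -53.541). Then |WE| = |E − W| = 53.943.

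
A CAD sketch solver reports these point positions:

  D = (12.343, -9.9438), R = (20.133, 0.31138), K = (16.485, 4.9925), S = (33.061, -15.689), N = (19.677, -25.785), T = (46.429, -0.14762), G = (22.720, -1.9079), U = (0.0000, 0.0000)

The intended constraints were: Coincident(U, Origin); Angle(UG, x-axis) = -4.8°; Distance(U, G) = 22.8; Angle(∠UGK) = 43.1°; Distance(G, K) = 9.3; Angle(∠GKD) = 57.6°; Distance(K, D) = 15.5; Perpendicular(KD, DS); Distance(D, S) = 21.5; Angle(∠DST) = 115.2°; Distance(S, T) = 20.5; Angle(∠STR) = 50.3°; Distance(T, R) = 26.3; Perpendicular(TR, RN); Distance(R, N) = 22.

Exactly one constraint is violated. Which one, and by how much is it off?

Distance(R, N) = 22 — off by 4.10.

U = (0.00, 0.00) ✓; UG at -4.800° ✓; |UG| = 22.80 ✓; ∠UGK = 43.10° ✓; |GK| = 9.300 ✓; ∠GKD = 57.60° ✓; |KD| = 15.50 ✓; ∠(KD, DS) = 90.00° ✓; |DS| = 21.50 ✓; ∠DST = 115.2° ✓; |ST| = 20.50 ✓; ∠STR = 50.30° ✓; |TR| = 26.30 ✓; ∠(TR, RN) = 90.00° ✓; |RN| = 26.10 ✗.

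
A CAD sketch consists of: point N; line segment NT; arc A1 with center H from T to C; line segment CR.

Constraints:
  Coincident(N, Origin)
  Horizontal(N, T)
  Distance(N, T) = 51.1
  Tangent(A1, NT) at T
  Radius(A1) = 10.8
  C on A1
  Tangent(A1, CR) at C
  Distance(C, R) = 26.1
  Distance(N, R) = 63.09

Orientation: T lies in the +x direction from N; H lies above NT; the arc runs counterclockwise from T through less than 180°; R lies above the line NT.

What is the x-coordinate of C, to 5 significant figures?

60.844

Checks: N = (0.00, 0.00) ✓; |HT| = 10.80 ✓; |HC| = 10.80 ✓; ∠(HC, CR) = 90.00° ✓; |CR| = 26.10 ✓; |NR| = 63.09 ✓.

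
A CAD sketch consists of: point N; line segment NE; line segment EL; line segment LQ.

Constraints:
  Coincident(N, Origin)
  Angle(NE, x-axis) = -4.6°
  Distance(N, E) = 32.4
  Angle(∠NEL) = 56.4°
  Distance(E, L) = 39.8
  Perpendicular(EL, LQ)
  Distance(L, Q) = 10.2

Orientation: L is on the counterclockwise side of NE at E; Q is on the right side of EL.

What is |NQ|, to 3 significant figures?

43.1

N is at the origin; NE runs at -4.6° with length 32.4, so E = 32.4·(cos -4.6°, sin -4.6°) = (32.3, -2.60). ∠NEL = 56.4°, so EL runs at -4.6° + (180° − 56.4°) = 119° from the x-axis; with |EL| = 39.8, L = E + 39.8·(cos 119°, sin 119°) = (13.0, 32.2). EL ⟂ LQ; with |LQ| = 10.2 on the right of EL, Q = L + 10.2·(0.875, 0.485) = (21.9, 37.2). Then |NQ| = |Q − N| = 43.1.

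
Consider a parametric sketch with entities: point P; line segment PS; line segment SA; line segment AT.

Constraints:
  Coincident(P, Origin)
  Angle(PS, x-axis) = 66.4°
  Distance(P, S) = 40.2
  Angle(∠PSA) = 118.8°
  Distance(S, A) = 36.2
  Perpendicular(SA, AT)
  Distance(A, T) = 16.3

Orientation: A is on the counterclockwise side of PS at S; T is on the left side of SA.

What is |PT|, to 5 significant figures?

58.702

∠PSA = 118.8°, so SA runs at 66.4° + (180° − 118.8°) = 127.60° from the x-axis; with |SA| = 36.2, A = S + 36.2·(cos 127.60°, sin 127.60°) = (-5.9932, 65.519). SA ⟂ AT; with |AT| = 16.3 on the left of SA, T = A + 16.3·(-0.79229, -0.61015) = (-18.908, 55.573). Then |PT| = |T − P| = 58.702.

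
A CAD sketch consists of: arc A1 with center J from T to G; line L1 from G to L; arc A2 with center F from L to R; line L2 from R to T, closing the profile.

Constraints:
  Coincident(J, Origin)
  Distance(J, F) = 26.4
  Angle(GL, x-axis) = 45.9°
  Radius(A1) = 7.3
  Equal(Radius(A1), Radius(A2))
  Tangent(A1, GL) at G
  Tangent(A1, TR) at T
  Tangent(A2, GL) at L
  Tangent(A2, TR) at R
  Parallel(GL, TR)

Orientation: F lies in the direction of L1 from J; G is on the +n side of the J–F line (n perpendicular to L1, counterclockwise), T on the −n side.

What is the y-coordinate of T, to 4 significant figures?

-5.080

J is at the origin and F lies 26.4 along u from J, so F = 26.4·u = (18.37, 18.96). Tangency of A1 to both parallel lines with radius 7.3 puts G and T at J ± 7.3·n: G = (-5.242, 5.080), T = (5.242, -5.080). So T.y = -5.080.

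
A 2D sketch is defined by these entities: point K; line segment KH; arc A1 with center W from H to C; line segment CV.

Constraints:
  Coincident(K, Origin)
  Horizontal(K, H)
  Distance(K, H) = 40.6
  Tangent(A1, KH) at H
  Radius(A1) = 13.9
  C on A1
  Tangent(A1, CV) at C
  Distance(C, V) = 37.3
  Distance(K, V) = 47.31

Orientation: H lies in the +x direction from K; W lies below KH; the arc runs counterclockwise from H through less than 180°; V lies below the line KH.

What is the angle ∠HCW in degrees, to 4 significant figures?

54.40°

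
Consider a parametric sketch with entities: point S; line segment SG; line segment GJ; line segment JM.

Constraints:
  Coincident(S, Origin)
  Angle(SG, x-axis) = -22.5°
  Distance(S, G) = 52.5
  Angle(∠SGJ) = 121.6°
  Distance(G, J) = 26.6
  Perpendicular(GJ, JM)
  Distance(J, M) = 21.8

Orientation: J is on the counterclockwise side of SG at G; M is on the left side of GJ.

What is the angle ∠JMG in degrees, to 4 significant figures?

50.66°

S is at the origin; SG runs at -22.5° with length 52.5, so G = 52.5·(cos -22.5°, sin -22.5°) = (48.50, -20.09). ∠SGJ = 121.6°, so GJ runs at -22.5° + (180° − 121.6°) = 35.90° from the x-axis; with |GJ| = 26.6, J = G + 26.6·(cos 35.90°, sin 35.90°) = (70.05, -4.493). The perpendicularity gives JM at right angles to GJ; with |JM| = 21.8 on the left of GJ, M = J + 21.8·(-0.5864, 0.8100) = (57.27, 13.17). Then cos ∠JMG = MJ·MG / (|MJ||MG|), giving 50.66°.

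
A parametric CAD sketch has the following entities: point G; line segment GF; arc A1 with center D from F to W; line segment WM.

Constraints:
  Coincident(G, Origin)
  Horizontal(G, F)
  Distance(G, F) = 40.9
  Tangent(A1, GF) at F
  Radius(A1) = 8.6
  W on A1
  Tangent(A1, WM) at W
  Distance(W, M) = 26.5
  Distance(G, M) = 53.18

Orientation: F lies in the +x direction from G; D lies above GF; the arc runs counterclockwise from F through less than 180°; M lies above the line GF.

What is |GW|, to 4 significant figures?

50.28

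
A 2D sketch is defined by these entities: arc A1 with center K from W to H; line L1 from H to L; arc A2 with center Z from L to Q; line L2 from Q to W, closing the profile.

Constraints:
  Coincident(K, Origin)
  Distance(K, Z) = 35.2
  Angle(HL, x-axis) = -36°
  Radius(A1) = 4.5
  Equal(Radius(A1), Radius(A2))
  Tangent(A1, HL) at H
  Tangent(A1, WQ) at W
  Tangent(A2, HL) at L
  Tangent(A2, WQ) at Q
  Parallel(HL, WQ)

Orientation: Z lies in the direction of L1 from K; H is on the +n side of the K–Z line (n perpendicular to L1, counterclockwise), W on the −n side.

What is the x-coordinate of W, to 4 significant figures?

-2.645

K is at the origin and Z lies 35.2 along u from K, so Z = 35.2·u = (28.48, -20.69). Tangency of A1 to both parallel lines with radius 4.5 puts H and W at K ± 4.5·n: H = (2.645, 3.641), W = (-2.645, -3.641). So W.x = -2.645.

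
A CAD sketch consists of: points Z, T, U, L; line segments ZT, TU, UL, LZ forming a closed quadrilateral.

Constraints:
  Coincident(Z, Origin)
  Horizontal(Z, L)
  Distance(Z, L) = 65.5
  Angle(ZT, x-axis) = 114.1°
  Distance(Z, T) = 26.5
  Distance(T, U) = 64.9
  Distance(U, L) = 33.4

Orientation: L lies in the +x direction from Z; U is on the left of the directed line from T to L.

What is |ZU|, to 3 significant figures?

62.1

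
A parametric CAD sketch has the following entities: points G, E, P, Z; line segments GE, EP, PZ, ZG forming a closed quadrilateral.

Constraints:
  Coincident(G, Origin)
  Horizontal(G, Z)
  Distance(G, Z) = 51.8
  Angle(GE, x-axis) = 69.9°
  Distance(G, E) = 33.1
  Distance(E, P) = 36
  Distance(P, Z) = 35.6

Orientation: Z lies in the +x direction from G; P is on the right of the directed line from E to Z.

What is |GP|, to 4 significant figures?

17.11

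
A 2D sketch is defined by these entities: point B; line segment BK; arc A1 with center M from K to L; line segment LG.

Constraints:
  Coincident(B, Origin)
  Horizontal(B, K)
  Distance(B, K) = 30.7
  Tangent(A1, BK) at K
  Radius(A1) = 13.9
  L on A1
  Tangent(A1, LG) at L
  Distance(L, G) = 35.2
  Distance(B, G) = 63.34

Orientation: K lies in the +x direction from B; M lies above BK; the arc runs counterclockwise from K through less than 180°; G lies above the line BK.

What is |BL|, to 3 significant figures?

47.3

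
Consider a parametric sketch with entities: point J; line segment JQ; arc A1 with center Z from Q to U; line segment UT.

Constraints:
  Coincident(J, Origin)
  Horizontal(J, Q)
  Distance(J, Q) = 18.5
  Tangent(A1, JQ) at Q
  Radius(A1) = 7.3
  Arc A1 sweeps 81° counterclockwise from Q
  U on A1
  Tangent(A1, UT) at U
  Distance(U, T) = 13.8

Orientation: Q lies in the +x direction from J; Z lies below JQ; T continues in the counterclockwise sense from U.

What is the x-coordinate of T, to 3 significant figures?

9.13

J is at the origin; JQ is horizontal with |JQ| = 18.5 and Q on the +x side, so Q = (18.5, 0.00). Since A1 is tangent to JQ there, ZQ ⟂ JQ, so Z = Q + (0, -7.3) = (18.5, -7.30). On A1, Q sits at bearing 90° from Z; an 81° counterclockwise sweep puts U at bearing 171°, so U = Z + 7.3·(cos 171°, sin 171°) = (11.3, -6.16). Since A1 is tangent to UT there, ZU ⟂ UT, so UT runs along (−sin 171°, cos 171°); with |UT| = 13.8, T = (9.13, -19.8). So T.x = 9.13.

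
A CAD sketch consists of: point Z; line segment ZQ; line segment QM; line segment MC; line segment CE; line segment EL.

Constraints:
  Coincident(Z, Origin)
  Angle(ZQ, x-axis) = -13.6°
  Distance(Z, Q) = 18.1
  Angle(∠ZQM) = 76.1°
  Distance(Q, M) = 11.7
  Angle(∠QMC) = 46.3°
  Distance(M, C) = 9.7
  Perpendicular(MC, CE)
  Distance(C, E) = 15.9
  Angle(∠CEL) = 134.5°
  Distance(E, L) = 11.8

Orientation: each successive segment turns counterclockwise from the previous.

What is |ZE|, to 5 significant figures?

24.118

∠QMC = 46.3° gives MC at -136.00° from the x-axis; with |MC| = 9.7, C = (10.554, 0.70558). MC ⟂ CE, so CE runs at -46.000°; with |CE| = 15.9, E = (21.599, -10.732). Then |ZE| = |E − Z| = 24.118.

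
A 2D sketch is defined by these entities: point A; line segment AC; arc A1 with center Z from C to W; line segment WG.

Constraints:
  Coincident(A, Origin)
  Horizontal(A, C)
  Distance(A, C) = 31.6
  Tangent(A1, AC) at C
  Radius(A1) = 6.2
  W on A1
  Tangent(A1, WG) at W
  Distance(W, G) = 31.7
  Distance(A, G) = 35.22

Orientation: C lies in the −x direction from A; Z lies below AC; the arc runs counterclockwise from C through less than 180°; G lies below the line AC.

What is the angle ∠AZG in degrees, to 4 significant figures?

66.19°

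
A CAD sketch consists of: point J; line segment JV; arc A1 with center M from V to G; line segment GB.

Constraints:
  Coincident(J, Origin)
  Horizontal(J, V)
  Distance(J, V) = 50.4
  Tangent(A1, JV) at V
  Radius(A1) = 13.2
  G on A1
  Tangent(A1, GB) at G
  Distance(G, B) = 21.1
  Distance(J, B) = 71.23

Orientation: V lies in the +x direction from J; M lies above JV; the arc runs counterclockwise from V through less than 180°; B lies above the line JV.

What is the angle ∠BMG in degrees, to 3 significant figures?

58.0°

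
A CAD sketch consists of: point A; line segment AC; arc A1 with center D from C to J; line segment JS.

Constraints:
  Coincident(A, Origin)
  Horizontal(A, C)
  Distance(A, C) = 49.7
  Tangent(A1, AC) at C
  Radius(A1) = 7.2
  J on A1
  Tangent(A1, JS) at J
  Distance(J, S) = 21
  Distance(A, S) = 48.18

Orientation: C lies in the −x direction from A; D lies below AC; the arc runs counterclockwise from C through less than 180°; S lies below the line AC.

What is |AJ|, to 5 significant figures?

56.133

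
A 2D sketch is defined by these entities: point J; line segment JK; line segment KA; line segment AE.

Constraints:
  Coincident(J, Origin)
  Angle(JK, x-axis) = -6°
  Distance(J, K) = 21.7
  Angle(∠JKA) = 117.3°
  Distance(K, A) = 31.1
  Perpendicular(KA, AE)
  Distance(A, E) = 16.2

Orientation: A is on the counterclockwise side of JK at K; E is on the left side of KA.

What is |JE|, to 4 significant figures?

41.17

J is at the origin; JK runs at -6.0° with length 21.7, so K = 21.7·(cos -6.0°, sin -6.0°) = (21.58, -2.268). ∠JKA = 117.3°, so KA runs at -6.0° + (180° − 117.3°) = 56.70° from the x-axis; with |KA| = 31.1, A = K + 31.1·(cos 56.70°, sin 56.70°) = (38.66, 23.73). The perpendicularity gives AE at right angles to KA; with |AE| = 16.2 on the left of KA, E = A + 16.2·(-0.8358, 0.5490) = (25.12, 32.62). Then |JE| = |E − J| = 41.17.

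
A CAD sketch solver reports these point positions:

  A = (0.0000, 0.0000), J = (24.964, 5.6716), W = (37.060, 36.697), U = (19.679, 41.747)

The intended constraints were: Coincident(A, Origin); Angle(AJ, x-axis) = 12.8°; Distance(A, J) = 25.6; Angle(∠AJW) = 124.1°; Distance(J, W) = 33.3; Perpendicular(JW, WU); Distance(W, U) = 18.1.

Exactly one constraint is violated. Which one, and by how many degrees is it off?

Perpendicular(JW, WU) — off by 5.10°.

A = (0.00, 0.00) ✓; AJ at 12.80° ✓; |AJ| = 25.60 ✓; ∠AJW = 124.1° ✓; |JW| = 33.30 ✓; ∠(JW, WU) = 95.10° ✗; |WU| = 18.10 ✓.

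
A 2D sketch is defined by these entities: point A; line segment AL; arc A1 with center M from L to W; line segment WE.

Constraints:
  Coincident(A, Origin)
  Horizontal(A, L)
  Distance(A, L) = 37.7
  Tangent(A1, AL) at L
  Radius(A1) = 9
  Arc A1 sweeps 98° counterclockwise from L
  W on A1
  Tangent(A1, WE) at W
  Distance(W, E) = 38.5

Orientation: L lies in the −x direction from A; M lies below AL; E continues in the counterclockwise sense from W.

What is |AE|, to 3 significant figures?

63.6

On A1, L sits at bearing 90° from M; a 98° counterclockwise sweep puts W at bearing 188°, so W = M + 9.0·(cos 188°, sin 188°) = (-46.6, -10.3). The tangent condition forces MW to be normal to WE, so WE runs along (−sin 188°, cos 188°); with |WE| = 38.5, E = (-41.3, -48.4). Then |AE| = |E − A| = 63.6.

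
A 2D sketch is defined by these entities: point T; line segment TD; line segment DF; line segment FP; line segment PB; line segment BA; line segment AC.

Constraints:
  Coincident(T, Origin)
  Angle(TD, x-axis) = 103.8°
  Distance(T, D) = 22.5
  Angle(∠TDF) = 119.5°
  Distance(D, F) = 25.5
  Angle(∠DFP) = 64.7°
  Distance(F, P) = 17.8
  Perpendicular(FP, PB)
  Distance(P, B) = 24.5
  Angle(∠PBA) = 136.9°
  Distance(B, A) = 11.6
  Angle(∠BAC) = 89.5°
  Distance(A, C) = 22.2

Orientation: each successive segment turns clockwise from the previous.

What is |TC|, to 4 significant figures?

40.16

T is at the origin; TD runs at 103.8° with length 22.5, so D = (-5.367, 21.85). ∠TDF = 119.5° gives DF at 43.30° from the x-axis; with |DF| = 25.5, F = (13.19, 39.34). ∠DFP = 64.7° gives FP at -72.00° from the x-axis; with |FP| = 17.8, P = (18.69, 22.41). FP ⟂ PB, so PB runs at -162.0°; with |PB| = 24.5, B = (-4.609, 14.84). ∠PBA = 136.9° gives BA at 154.9° from the x-axis; with |BA| = 11.6, A = (-15.11, 19.76). ∠BAC = 89.5° gives AC at 64.40° from the x-axis; with |AC| = 22.2, C = (-5.521, 39.78). Then |TC| = |C − T| = 40.16.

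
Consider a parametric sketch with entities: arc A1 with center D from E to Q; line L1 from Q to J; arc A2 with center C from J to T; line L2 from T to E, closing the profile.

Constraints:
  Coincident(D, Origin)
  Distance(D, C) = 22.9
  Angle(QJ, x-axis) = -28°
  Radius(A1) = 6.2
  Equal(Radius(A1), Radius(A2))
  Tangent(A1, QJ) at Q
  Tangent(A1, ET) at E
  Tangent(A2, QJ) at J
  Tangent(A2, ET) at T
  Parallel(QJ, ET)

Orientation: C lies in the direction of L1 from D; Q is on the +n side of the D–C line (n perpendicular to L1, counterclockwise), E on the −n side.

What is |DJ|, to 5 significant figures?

23.724

The slot axis is L1's direction at -28.0°, so u = (cos -28.0°, sin -28.0°) = (0.88295, -0.46947) and n = (−sin -28.0°, cos -28.0°) = (0.46947, 0.88295). D is at the origin and C lies 22.9 along u from D, so C = 22.9·u = (20.219, -10.751). Tangency of A1 to both parallel lines with radius 6.2 puts Q and E at D ± 6.2·n: Q = (2.9107, 5.4743), E = (-2.9107, -5.4743). Equal radii place J and T the same way about C: J = C + 6.2·n = (23.130, -5.2766), T = C − 6.2·n = (17.309, -16.225). Then |DJ| = |J − D| = 23.724.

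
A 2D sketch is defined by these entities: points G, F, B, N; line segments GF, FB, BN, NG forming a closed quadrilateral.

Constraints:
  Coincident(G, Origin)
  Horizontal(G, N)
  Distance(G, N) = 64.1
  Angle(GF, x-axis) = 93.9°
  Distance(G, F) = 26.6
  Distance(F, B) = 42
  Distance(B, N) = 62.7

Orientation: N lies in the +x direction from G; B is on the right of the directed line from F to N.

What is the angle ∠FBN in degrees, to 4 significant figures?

82.94°

Checks: |FB| = 42.00 ✓; |BN| = 62.70 ✓.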